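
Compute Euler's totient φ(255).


Factor n: 255 = 3 × 5 × 17
φ(n) = n · ∏(1 - 1/p) over distinct primes p | n
φ(255) = 255 · (1 - 1/3) · (1 - 1/5) · (1 - 1/17) = 128

φ(255) = 128


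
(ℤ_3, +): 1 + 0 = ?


Operation: addition mod 3
1 + 0 = (a + b) mod 3 with a = 1, b = 0

1 + 0 = 1


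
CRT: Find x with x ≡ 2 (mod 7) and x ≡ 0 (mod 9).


m₁ = 7, m₂ = 9, gcd = 1, so CRT applies. M = m₁·m₂ = 63
Let M₁ = M/m₁ = 9, M₂ = M/m₂ = 7
Find y₁ ≡ M₁⁻¹ (mod m₁): 9⁻¹ ≡ 4 (mod 7)
Find y₂ ≡ M₂⁻¹ (mod m₂): 7⁻¹ ≡ 4 (mod 9)
x = a₁·M₁·y₁ + a₂·M₂·y₂ = 2·9·4 + 0·7·4 = 72
Reduce mod 63: x ≡ 9
Check: 9 mod 7 = 2 ✓, 9 mod 9 = 0 ✓

x ≡ 9 (mod 63)


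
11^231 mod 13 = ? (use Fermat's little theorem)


Fermat's little theorem: if p is prime and gcd(a,p)=1, then a^(p-1) ≡ 1 (mod p)
p = 13 is prime, gcd(11,13) = 1
Reduce exponent: 231 mod 12 = 3
So 11^231 ≡ 11^3 (mod 13)
11^3 mod 13 = 5

11^231 ≡ 5 (mod 13)


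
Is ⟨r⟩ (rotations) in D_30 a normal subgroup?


H = ⟨r⟩ (rotations) in D_30
The rotation subgroup ⟨r⟩ has index 2 in D_30, so it is normal

Yes, normal subgroup


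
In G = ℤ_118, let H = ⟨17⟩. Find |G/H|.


|⟨17⟩| = n / gcd(17, 118) = 118 / 1 = 118
H is normal (ℤ_118 is abelian).
|G/H| = |G| / |H| = 118 / 118 = 1

|G/H| = 1


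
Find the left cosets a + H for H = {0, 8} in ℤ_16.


H = {0, 8}, |H| = 2
Number of cosets = |G|/|H| = 16/2 = 8
0 + H = {0, 8}
1 + H = {1, 9}
2 + H = {2, 10}
3 + H = {3, 11}
4 + H = {4, 12}
5 + H = {5, 13}
6 + H = {6, 14}
7 + H = {7, 15}

Cosets: 0+H={0,8}; 1+H={1,9}; 2+H={2,10}; 3+H={3,11}; 4+H={4,12}; 5+H={5,13}; 6+H={6,14}; 7+H={7,15}


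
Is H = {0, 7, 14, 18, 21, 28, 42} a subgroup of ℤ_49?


Subgroup test for H = {0, 7, 14, 18, 21, 28, 42} in (ℤ_49, +):
(1) 0 ∈ H? Yes
(2) Closure: for all a,b ∈ H, (a+b) mod 49 ∈ H? No  [counterexample: 7 + 18 = 25 ∉ H]
(3) Inverses: for all a ∈ H, -a mod 49 ∈ H? No

No, H is not a subgroup of ℤ_49


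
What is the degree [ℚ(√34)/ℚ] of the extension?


√34 has minimal polynomial x² - 34 (irreducible over ℚ since 34 is squarefree)

[ℚ(√34)/ℚ] = 2


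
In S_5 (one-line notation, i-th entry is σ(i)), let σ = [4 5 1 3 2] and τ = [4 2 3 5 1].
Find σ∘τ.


σ∘τ: apply τ first, then σ
1 →τ 4 →σ 3
2 →τ 2 →σ 5
3 →τ 3 →σ 1
4 →τ 5 →σ 2
5 →τ 1 →σ 4

σ∘τ = [3 5 1 2 4]


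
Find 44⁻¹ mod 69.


Use the extended Euclidean algorithm to write 1 = 44·s + 69·t; then s mod 69 is the inverse.
Euclidean algorithm:
  44 = 0·69 + 44
  69 = 1·44 + 25
  44 = 1·25 + 19
  25 = 1·19 + 6
  19 = 3·6 + 1
  6 = 6·1 + 0
gcd(44,69) = 1
Back-substitution gives: 44·(11) + 69·(-7) = 1
So 44⁻¹ ≡ 11 ≡ 11 (mod 69)
Check: 44 × 11 = 484 ≡ 1 (mod 69) ✓

44⁻¹ ≡ 11 (mod 69)


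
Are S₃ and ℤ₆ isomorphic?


Comparing S₃ and ℤ₆:
S₃ is non-abelian, ℤ₆ is abelian

No, S₃ ≇ ℤ₆


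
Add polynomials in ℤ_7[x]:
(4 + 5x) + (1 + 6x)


Add coefficients mod 7:
x^0: 4 + 1 = 5 (mod 7)
x^1: 5 + 6 = 4 (mod 7)
Result: 5 + 4x

f + g = 5 + 4x


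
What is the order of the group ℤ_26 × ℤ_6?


|A × B| = |A| · |B|
|ℤ_26 × ℤ_6| = 26 × 6 = 156

|ℤ_26 × ℤ_6| = 156


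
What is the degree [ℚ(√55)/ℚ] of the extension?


√55 has minimal polynomial x² - 55 (irreducible over ℚ since 55 is squarefree)

[ℚ(√55)/ℚ] = 2


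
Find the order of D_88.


|D_n| = 2n (n rotations and n reflections)
|D_88| = 2×88 = 176

|D_88| = 176


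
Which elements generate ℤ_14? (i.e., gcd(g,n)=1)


g generates ℤ_n iff gcd(g,n) = 1
Checking each g ∈ {1,...,13}:
gcd(1,14) = 1
gcd(2,14) = 2
gcd(3,14) = 1
gcd(4,14) = 2
gcd(5,14) = 1
gcd(6,14) = 2
gcd(7,14) = 7
gcd(8,14) = 2
gcd(9,14) = 1
gcd(10,14) = 2
gcd(11,14) = 1
gcd(12,14) = 2
gcd(13,14) = 1
Generators: {1, 3, 5, 9, 11, 13}
Number of generators = φ(14) = 6

Generators of ℤ_14 = {1, 3, 5, 9, 11, 13}


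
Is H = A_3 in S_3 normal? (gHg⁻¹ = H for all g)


H = A_3 in S_3
A_3 has index 2 in S_3, and every subgroup of index 2 is normal

Yes, normal subgroup


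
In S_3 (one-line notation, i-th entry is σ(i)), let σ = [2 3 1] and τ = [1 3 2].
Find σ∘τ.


σ∘τ: apply τ first, then σ
1 →τ 1 →σ 2
2 →τ 3 →σ 1
3 →τ 2 →σ 3

σ∘τ = [2 1 3]


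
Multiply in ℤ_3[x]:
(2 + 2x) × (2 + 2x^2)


Expand and collect like terms; reduce coefficients mod 3:
x^0: 2·2 = 4 ≡ 1 (mod 3)
x^1: 2·0 + 2·2 = 4 ≡ 1 (mod 3)
x^2: 2·2 + 2·0 = 4 ≡ 1 (mod 3)
x^3: 2·2 = 4 ≡ 1 (mod 3)
Result: 1 + x + x^2 + x^3

f · g = 1 + x + x^2 + x^3


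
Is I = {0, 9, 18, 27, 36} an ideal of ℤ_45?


Check ideal conditions for I = {0, 9, 18, 27, 36} in ℤ_45:
(1) I is an additive subgroup? Yes
(2) For r ∈ ℤ_45 and a ∈ I: r·a ∈ I? Yes

Yes, I is an ideal of ℤ_45


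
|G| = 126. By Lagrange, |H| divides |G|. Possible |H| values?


Lagrange's theorem: |H| divides |G|
|G| = 126
Divisors of 126: 1, 2, 3, 6, 7, 9, 14, 18, 21, 42, 63, 126

Possible subgroup orders: {1, 2, 3, 6, 7, 9, 14, 18, 21, 42, 63, 126}


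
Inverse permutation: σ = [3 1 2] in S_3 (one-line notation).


To find σ⁻¹, swap domain and range:
σ(1) = 3 → σ⁻¹(3) = 1
σ(2) = 1 → σ⁻¹(1) = 2
σ(3) = 2 → σ⁻¹(2) = 3

σ⁻¹ = [2 3 1]


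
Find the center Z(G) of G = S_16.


Z(G) = {g ∈ G | gx = xg for all x ∈ G}
S_n is non-abelian for n ≥ 3; Z(S_16) is trivial

Z(S_16) = {e}


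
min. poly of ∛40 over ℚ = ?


∛40 satisfies x³ - 40 = 0, irreducible over ℚ (no rational root; 40 is not a perfect cube)

Minimal polynomial: x³ - 40


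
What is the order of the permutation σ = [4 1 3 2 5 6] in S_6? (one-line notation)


Cycle decomposition: (1 4 2)
Cycle lengths: 3
Order = lcm(3) = 3

ord(σ) = 3


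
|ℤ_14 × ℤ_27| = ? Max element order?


|ℤ_14 × ℤ_27| = 14 × 27 = 378
Max element order = lcm(14,27) = 378
Cyclic? Yes (gcd=1)

|ℤ_14×ℤ_27| = 378, max element order = 378


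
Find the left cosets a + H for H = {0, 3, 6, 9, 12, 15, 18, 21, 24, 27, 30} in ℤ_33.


H = {0, 3, 6, 9, 12, 15, 18, 21, 24, 27, 30}, |H| = 11
Number of cosets = |G|/|H| = 33/11 = 3
0 + H = {0, 3, 6, 9, 12, 15, 18, 21, 24, 27, 30}
1 + H = {1, 4, 7, 10, 13, 16, 19, 22, 25, 28, 31}
2 + H = {2, 5, 8, 11, 14, 17, 20, 23, 26, 29, 32}

Cosets: 0+H={0,3,6,9,12,15,18,21,24,27,30}; 1+H={1,4,7,10,13,16,19,22,25,28,31}; 2+H={2,5,8,11,14,17,20,23,26,29,32}


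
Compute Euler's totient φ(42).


Factor n: 42 = 2 × 3 × 7
φ(n) = n · ∏(1 - 1/p) over distinct primes p | n
φ(42) = 42 · (1 - 1/2) · (1 - 1/3) · (1 - 1/7) = 12

φ(42) = 12


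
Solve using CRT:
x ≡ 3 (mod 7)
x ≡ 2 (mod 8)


m₁ = 7, m₂ = 8, gcd = 1, so CRT applies. M = m₁·m₂ = 56
Let M₁ = M/m₁ = 8, M₂ = M/m₂ = 7
Find y₁ ≡ M₁⁻¹ (mod m₁): 8⁻¹ ≡ 1 (mod 7)
Find y₂ ≡ M₂⁻¹ (mod m₂): 7⁻¹ ≡ 7 (mod 8)
x = a₁·M₁·y₁ + a₂·M₂·y₂ = 3·8·1 + 2·7·7 = 122
Reduce mod 56: x ≡ 10
Check: 10 mod 7 = 3 ✓, 10 mod 8 = 2 ✓

x ≡ 10 (mod 56)


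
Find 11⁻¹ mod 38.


Use the extended Euclidean algorithm to write 1 = 11·s + 38·t; then s mod 38 is the inverse.
Euclidean algorithm:
  11 = 0·38 + 11
  38 = 3·11 + 5
  11 = 2·5 + 1
  5 = 5·1 + 0
gcd(11,38) = 1
Back-substitution gives: 11·(7) + 38·(-2) = 1
So 11⁻¹ ≡ 7 ≡ 7 (mod 38)
Check: 11 × 7 = 77 ≡ 1 (mod 38) ✓

11⁻¹ ≡ 7 (mod 38)


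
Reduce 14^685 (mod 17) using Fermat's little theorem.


Fermat's little theorem: if p is prime and gcd(a,p)=1, then a^(p-1) ≡ 1 (mod p)
p = 17 is prime, gcd(14,17) = 1
Reduce exponent: 685 mod 16 = 13
So 14^685 ≡ 14^13 (mod 17)
14^13 mod 17 = 5

14^685 ≡ 5 (mod 17)


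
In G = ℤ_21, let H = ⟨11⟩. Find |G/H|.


|⟨11⟩| = n / gcd(11, 21) = 21 / 1 = 21
H is normal (ℤ_21 is abelian).
|G/H| = |G| / |H| = 21 / 21 = 1

|G/H| = 1


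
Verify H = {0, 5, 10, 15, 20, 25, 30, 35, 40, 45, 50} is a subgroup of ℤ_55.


Subgroup test for H = {0, 5, 10, 15, 20, 25, 30, 35, 40, 45, 50} in (ℤ_55, +):
(1) 0 ∈ H? Yes
(2) Closure: for all a,b ∈ H, (a+b) mod 55 ∈ H? Yes
(3) Inverses: for all a ∈ H, -a mod 55 ∈ H? Yes

Yes, H is a subgroup of ℤ_55


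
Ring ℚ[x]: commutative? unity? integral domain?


Polynomial ring over ℚ (an integral domain) is a commutative integral domain with unity 1
Commutative: Yes
Integral domain: Yes
Has unity: Yes

ℚ[x]: Commutative=Yes, Unity=Yes


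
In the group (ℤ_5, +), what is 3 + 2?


Operation: addition mod 5
3 + 2 = (a + b) mod 5 with a = 3, b = 2

3 + 2 = 0


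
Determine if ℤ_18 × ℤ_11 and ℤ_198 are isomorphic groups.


Comparing ℤ_18 × ℤ_11 and ℤ_198:
gcd(18,11) = 1, so ℤ_18 × ℤ_11 ≅ ℤ_198 (CRT)

Yes, ℤ_18 × ℤ_11 ≅ ℤ_198


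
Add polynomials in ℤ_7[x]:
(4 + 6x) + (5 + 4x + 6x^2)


Add coefficients mod 7:
x^0: 4 + 5 = 2 (mod 7)
x^1: 6 + 4 = 3 (mod 7)
x^2: 0 + 6 = 6 (mod 7)
Result: 2 + 3x + 6x^2

f + g = 2 + 3x + 6x^2


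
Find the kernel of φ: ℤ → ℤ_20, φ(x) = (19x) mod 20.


Kernel = preimage of identity
ker(φ) = {x ∈ ℤ : 19x ≡ 0 (mod 20)}. gcd(19,20) = 1, so 19x ≡ 0 (mod 20) ⟺ x ≡ 0 (mod 20/1 = 20). Hence ker(φ) = 20ℤ

ker(φ) = 20ℤ


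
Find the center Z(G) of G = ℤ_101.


Z(G) = {g ∈ G | gx = xg for all x ∈ G}
ℤ_101 is abelian, so Z(G) = G

Z(ℤ_101) = ℤ_101


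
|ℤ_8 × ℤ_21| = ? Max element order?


|ℤ_8 × ℤ_21| = 8 × 21 = 168
Max element order = lcm(8,21) = 168
Cyclic? Yes (gcd=1)

|ℤ_8×ℤ_21| = 168, max element order = 168


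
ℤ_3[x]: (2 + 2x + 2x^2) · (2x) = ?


Expand and collect like terms; reduce coefficients mod 3:
x^0: 2·0 = 0 ≡ 0 (mod 3)
x^1: 2·2 + 2·0 = 4 ≡ 1 (mod 3)
x^2: 2·2 + 2·0 = 4 ≡ 1 (mod 3)
x^3: 2·2 = 4 ≡ 1 (mod 3)
Result: x + x^2 + x^3

f · g = x + x^2 + x^3


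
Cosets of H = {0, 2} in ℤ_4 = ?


H = {0, 2}, |H| = 2
Number of cosets = |G|/|H| = 4/2 = 2
0 + H = {0, 2}
1 + H = {1, 3}

Cosets: 0+H={0,2}; 1+H={1,3}


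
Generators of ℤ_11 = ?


g generates ℤ_n iff gcd(g,n) = 1
Checking each g ∈ {1,...,10}:
gcd(1,11) = 1
gcd(2,11) = 1
gcd(3,11) = 1
gcd(4,11) = 1
gcd(5,11) = 1
gcd(6,11) = 1
gcd(7,11) = 1
gcd(8,11) = 1
gcd(9,11) = 1
gcd(10,11) = 1
Generators: {1, 2, 3, 4, 5, 6, 7, 8, 9, 10}
Number of generators = φ(11) = 10

Generators of ℤ_11 = {1, 2, 3, 4, 5, 6, 7, 8, 9, 10}


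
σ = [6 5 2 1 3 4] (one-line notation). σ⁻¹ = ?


To find σ⁻¹, swap domain and range:
σ(1) = 6 → σ⁻¹(6) = 1
σ(2) = 5 → σ⁻¹(5) = 2
σ(3) = 2 → σ⁻¹(2) = 3
σ(4) = 1 → σ⁻¹(1) = 4
σ(5) = 3 → σ⁻¹(3) = 5
σ(6) = 4 → σ⁻¹(4) = 6

σ⁻¹ = [4 3 5 6 2 1]


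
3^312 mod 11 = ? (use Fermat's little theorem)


Fermat's little theorem: if p is prime and gcd(a,p)=1, then a^(p-1) ≡ 1 (mod p)
p = 11 is prime, gcd(3,11) = 1
Reduce exponent: 312 mod 10 = 2
So 3^312 ≡ 3^2 (mod 11)
3^2 mod 11 = 9

3^312 ≡ 9 (mod 11)


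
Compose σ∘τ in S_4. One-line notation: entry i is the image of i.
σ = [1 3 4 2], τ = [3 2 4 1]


σ∘τ: apply τ first, then σ
1 →τ 3 →σ 4
2 →τ 2 →σ 3
3 →τ 4 →σ 2
4 →τ 1 →σ 1

σ∘τ = [4 3 2 1]


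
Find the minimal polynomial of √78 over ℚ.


√78 satisfies x² - 78 = 0, irreducible over ℚ since 78 is squarefree

Minimal polynomial: x² - 78


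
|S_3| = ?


|S_n| = n! (number of permutations of n symbols)
|S_3| = 3! = 6

|S_3| = 6


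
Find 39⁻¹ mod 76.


Use the extended Euclidean algorithm to write 1 = 39·s + 76·t; then s mod 76 is the inverse.
Euclidean algorithm:
  39 = 0·76 + 39
  76 = 1·39 + 37
  39 = 1·37 + 2
  37 = 18·2 + 1
  2 = 2·1 + 0
gcd(39,76) = 1
Back-substitution gives: 39·(-37) + 76·(19) = 1
So 39⁻¹ ≡ -37 ≡ 39 (mod 76)
Check: 39 × 39 = 1521 ≡ 1 (mod 76) ✓

39⁻¹ ≡ 39 (mod 76)


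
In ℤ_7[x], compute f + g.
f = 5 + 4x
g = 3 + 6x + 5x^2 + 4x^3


Add coefficients mod 7:
x^0: 5 + 3 = 1 (mod 7)
x^1: 4 + 6 = 3 (mod 7)
x^2: 0 + 5 = 5 (mod 7)
x^3: 0 + 4 = 4 (mod 7)
Result: 1 + 3x + 5x^2 + 4x^3

f + g = 1 + 3x + 5x^2 + 4x^3


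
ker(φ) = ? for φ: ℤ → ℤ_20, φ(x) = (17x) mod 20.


Kernel = preimage of identity
ker(φ) = {x ∈ ℤ : 17x ≡ 0 (mod 20)}. gcd(17,20) = 1, so 17x ≡ 0 (mod 20) ⟺ x ≡ 0 (mod 20/1 = 20). Hence ker(φ) = 20ℤ

ker(φ) = 20ℤ


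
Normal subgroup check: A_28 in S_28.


H = A_28 in S_28
A_28 has index 2 in S_28, and every subgroup of index 2 is normal

Yes, normal subgroup


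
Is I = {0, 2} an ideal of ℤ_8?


Check ideal conditions for I = {0, 2} in ℤ_8:
(1) I is an additive subgroup? No
(2) For r ∈ ℤ_8 and a ∈ I: r·a ∈ I? No  [counterexample: r=2, a=2, r·a mod 8 = 4 ∉ I]

No, I is not an ideal of ℤ_8


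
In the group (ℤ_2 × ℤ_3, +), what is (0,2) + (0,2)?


Operation: componentwise addition mod (2, 3)
(0,2) + (0,2) = ((a₁+b₁) mod 2, (a₂+b₂) mod 3) with a = (0,2), b = (0,2)

(0,2) + (0,2) = (0,1)


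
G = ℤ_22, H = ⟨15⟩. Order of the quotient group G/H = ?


|⟨15⟩| = n / gcd(15, 22) = 22 / 1 = 22
H is normal (ℤ_22 is abelian).
|G/H| = |G| / |H| = 22 / 22 = 1

|G/H| = 1


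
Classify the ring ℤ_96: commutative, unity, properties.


ℤ_96 is a commutative ring with unity 1; 96 = 2×48 is composite, so 2·48 ≡ 0 gives zero divisors (not an integral domain)
Commutative: Yes
Integral domain: No
Has unity: Yes

ℤ_96: Commutative=Yes, Unity=Yes


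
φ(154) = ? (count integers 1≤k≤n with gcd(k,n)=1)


Factor n: 154 = 2 × 7 × 11
φ(n) = n · ∏(1 - 1/p) over distinct primes p | n
φ(154) = 154 · (1 - 1/2) · (1 - 1/7) · (1 - 1/11) = 60

φ(154) = 60


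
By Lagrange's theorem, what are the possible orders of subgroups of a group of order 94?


Lagrange's theorem: |H| divides |G|
|G| = 94
Divisors of 94: 1, 2, 47, 94

Possible subgroup orders: {1, 2, 47, 94}


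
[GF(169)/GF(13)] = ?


GF(169) = GF(13^2), so the extension degree is 2

[GF(169)/GF(13)] = 2


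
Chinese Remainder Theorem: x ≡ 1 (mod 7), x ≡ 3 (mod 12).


m₁ = 7, m₂ = 12, gcd = 1, so CRT applies. M = m₁·m₂ = 84
Let M₁ = M/m₁ = 12, M₂ = M/m₂ = 7
Find y₁ ≡ M₁⁻¹ (mod m₁): 12⁻¹ ≡ 3 (mod 7)
Find y₂ ≡ M₂⁻¹ (mod m₂): 7⁻¹ ≡ 7 (mod 12)
x = a₁·M₁·y₁ + a₂·M₂·y₂ = 1·12·3 + 3·7·7 = 183
Reduce mod 84: x ≡ 15
Check: 15 mod 7 = 1 ✓, 15 mod 12 = 3 ✓

x ≡ 15 (mod 84)


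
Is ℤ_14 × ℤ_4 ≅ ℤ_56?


Comparing ℤ_14 × ℤ_4 and ℤ_56:
gcd(14,4) = 2 ≠ 1. Max element order in ℤ_14×ℤ_4 is lcm(14,4) = 28 < 56, so it has no element of order 56

No, ℤ_14 × ℤ_4 ≇ ℤ_56


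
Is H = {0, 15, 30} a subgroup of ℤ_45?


Subgroup test for H = {0, 15, 30} in (ℤ_45, +):
(1) 0 ∈ H? Yes
(2) Closure: for all a,b ∈ H, (a+b) mod 45 ∈ H? Yes
(3) Inverses: for all a ∈ H, -a mod 45 ∈ H? Yes

Yes, H is a subgroup of ℤ_45


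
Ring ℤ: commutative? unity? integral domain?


integers form a commutative ring with unity 1; no zero divisors
Commutative: Yes
Integral domain: Yes
Has unity: Yes

ℤ: Commutative=Yes, Unity=Yes


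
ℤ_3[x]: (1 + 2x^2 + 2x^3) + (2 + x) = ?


Add coefficients mod 3:
x^0: 1 + 2 = 0 (mod 3)
x^1: 0 + 1 = 1 (mod 3)
x^2: 2 + 0 = 2 (mod 3)
x^3: 2 + 0 = 2 (mod 3)
Result: x + 2x^2 + 2x^3

f + g = x + 2x^2 + 2x^3


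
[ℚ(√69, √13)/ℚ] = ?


[ℚ(√69,√13):ℚ] = [ℚ(√69,√13):ℚ(√69)]·[ℚ(√69):ℚ] = 2·2 = 4

[ℚ(√69, √13)/ℚ] = 4


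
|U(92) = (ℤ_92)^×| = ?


U(n) is the group of units mod n; |U(n)| = φ(n)
|U(92)| = φ(92) = 44

|U(92) = (ℤ_92)^×| = 44


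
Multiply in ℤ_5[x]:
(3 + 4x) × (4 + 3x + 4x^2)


Expand and collect like terms; reduce coefficients mod 5:
x^0: 3·4 = 12 ≡ 2 (mod 5)
x^1: 3·3 + 4·4 = 25 ≡ 0 (mod 5)
x^2: 3·4 + 4·3 = 24 ≡ 4 (mod 5)
x^3: 4·4 = 16 ≡ 1 (mod 5)
Result: 2 + 4x^2 + x^3

f · g = 2 + 4x^2 + x^3


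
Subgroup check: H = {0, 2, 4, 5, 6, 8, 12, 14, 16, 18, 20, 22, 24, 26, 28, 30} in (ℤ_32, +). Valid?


Subgroup test for H = {0, 2, 4, 5, 6, 8, 12, 14, 16, 18, 20, 22, 24, 26, 28, 30} in (ℤ_32, +):
(1) 0 ∈ H? Yes
(2) Closure: for all a,b ∈ H, (a+b) mod 32 ∈ H? No  [counterexample: 2 + 5 = 7 ∉ H]
(3) Inverses: for all a ∈ H, -a mod 32 ∈ H? No

No, H is not a subgroup of ℤ_32


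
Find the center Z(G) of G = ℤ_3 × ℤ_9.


Z(G) = {g ∈ G | gx = xg for all x ∈ G}
Direct product of abelian groups is abelian, so Z(G) = G

Z(ℤ_3 × ℤ_9) = ℤ_3 × ℤ_9


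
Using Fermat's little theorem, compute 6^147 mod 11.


Fermat's little theorem: if p is prime and gcd(a,p)=1, then a^(p-1) ≡ 1 (mod p)
p = 11 is prime, gcd(6,11) = 1
Reduce exponent: 147 mod 10 = 7
So 6^147 ≡ 6^7 (mod 11)
6^7 mod 11 = 8

6^147 ≡ 8 (mod 11)


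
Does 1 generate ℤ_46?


g generates ℤ_n iff gcd(g, n) = 1
gcd(1, 46) = 1
Since gcd = 1, 1 is a generator.

Yes, 1 generates ℤ_46


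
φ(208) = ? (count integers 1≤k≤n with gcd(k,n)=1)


Factor n: 208 = 2^4 × 13
φ(n) = n · ∏(1 - 1/p) over distinct primes p | n
φ(208) = 208 · (1 - 1/2) · (1 - 1/13) = 96

φ(208) = 96


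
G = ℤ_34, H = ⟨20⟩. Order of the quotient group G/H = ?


|⟨20⟩| = n / gcd(20, 34) = 34 / 2 = 17
H is normal (ℤ_34 is abelian).
|G/H| = |G| / |H| = 34 / 17 = 2

|G/H| = 2


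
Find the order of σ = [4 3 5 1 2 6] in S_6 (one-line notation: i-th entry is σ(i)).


Cycle decomposition: (1 4) (2 3 5)
Cycle lengths: 2, 3
Order = lcm(2, 3) = 6

ord(σ) = 6


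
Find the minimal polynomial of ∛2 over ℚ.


∛2 satisfies x³ - 2 = 0, irreducible over ℚ (no rational root; 2 is not a perfect cube)

Minimal polynomial: x³ - 2


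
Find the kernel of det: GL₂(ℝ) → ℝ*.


Kernel = preimage of identity
ker(det) = {A | det(A) = 1} = SL₂(ℝ)

ker(det) = SL₂(ℝ)


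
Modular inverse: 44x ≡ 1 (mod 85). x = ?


Use the extended Euclidean algorithm to write 1 = 44·s + 85·t; then s mod 85 is the inverse.
Euclidean algorithm:
  44 = 0·85 + 44
  85 = 1·44 + 41
  44 = 1·41 + 3
  41 = 13·3 + 2
  3 = 1·2 + 1
  2 = 2·1 + 0
gcd(44,85) = 1
Back-substitution gives: 44·(29) + 85·(-15) = 1
So 44⁻¹ ≡ 29 ≡ 29 (mod 85)
Check: 44 × 29 = 1276 ≡ 1 (mod 85) ✓

44⁻¹ ≡ 29 (mod 85)


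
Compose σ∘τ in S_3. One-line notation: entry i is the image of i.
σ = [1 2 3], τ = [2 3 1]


σ∘τ: apply τ first, then σ
1 →τ 2 →σ 2
2 →τ 3 →σ 3
3 →τ 1 →σ 1

σ∘τ = [2 3 1]


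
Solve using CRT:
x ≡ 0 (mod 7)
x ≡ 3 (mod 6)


m₁ = 7, m₂ = 6, gcd = 1, so CRT applies. M = m₁·m₂ = 42
Let M₁ = M/m₁ = 6, M₂ = M/m₂ = 7
Find y₁ ≡ M₁⁻¹ (mod m₁): 6⁻¹ ≡ 6 (mod 7)
Find y₂ ≡ M₂⁻¹ (mod m₂): 7⁻¹ ≡ 1 (mod 6)
x = a₁·M₁·y₁ + a₂·M₂·y₂ = 0·6·6 + 3·7·1 = 21
Reduce mod 42: x ≡ 21
Check: 21 mod 7 = 0 ✓, 21 mod 6 = 3 ✓

x ≡ 21 (mod 42)


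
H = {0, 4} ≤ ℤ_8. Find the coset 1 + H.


1 + H = {1 + h (mod 8) : h ∈ H}
1+0=1, 1+4=5

1 + H = {1, 5}


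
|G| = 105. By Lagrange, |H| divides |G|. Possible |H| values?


Lagrange's theorem: |H| divides |G|
|G| = 105
Divisors of 105: 1, 3, 5, 7, 15, 21, 35, 105

Possible subgroup orders: {1, 3, 5, 7, 15, 21, 35, 105}


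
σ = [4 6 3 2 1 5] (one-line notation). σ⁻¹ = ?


To find σ⁻¹, swap domain and range:
σ(1) = 4 → σ⁻¹(4) = 1
σ(2) = 6 → σ⁻¹(6) = 2
σ(3) = 3 → σ⁻¹(3) = 3
σ(4) = 2 → σ⁻¹(2) = 4
σ(5) = 1 → σ⁻¹(1) = 5
σ(6) = 5 → σ⁻¹(5) = 6

σ⁻¹ = [5 4 3 1 6 2]


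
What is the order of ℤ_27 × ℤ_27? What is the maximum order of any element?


|ℤ_27 × ℤ_27| = 27 × 27 = 729
Max element order = lcm(27,27) = 27
Cyclic? No (gcd=27)

|ℤ_27×ℤ_27| = 729, max element order = 27


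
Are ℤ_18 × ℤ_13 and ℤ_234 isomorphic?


Comparing ℤ_18 × ℤ_13 and ℤ_234:
gcd(18,13) = 1, so ℤ_18 × ℤ_13 ≅ ℤ_234 (CRT)

Yes, ℤ_18 × ℤ_13 ≅ ℤ_234


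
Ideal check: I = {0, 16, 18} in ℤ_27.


Check ideal conditions for I = {0, 16, 18} in ℤ_27:
(1) I is an additive subgroup? No
(2) For r ∈ ℤ_27 and a ∈ I: r·a ∈ I? No  [counterexample: r=2, a=16, r·a mod 27 = 5 ∉ I]

No, I is not an ideal of ℤ_27


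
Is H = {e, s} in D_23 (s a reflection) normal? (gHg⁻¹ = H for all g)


H = {e, s} in D_23 (s a reflection)
r·s·r⁻¹ = sr⁻² ≠ s for n ≥ 3, so {e, s} is not closed under conjugation

No, not a normal subgroup


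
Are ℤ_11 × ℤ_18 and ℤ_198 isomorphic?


Comparing ℤ_11 × ℤ_18 and ℤ_198:
gcd(11,18) = 1, so ℤ_11 × ℤ_18 ≅ ℤ_198 (CRT)

Yes, ℤ_11 × ℤ_18 ≅ ℤ_198


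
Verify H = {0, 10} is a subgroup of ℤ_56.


Subgroup test for H = {0, 10} in (ℤ_56, +):
(1) 0 ∈ H? Yes
(2) Closure: for all a,b ∈ H, (a+b) mod 56 ∈ H? No  [counterexample: 10 + 10 = 20 ∉ H]
(3) Inverses: for all a ∈ H, -a mod 56 ∈ H? No

No, H is not a subgroup of ℤ_56


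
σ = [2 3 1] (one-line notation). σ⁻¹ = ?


To find σ⁻¹, swap domain and range:
σ(1) = 2 → σ⁻¹(2) = 1
σ(2) = 3 → σ⁻¹(3) = 2
σ(3) = 1 → σ⁻¹(1) = 3

σ⁻¹ = [3 1 2]


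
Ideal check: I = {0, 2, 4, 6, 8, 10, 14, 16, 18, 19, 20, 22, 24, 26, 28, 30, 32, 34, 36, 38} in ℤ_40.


Check ideal conditions for I = {0, 2, 4, 6, 8, 10, 14, 16, 18, 19, 20, 22, 24, 26, 28, 30, 32, 34, 36, 38} in ℤ_40:
(1) I is an additive subgroup? No
(2) For r ∈ ℤ_40 and a ∈ I: r·a ∈ I? No  [counterexample: r=2, a=6, r·a mod 40 = 12 ∉ I]

No, I is not an ideal of ℤ_40


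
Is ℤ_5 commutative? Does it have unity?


ℤ_5 is a commutative ring with unity 1; 5 is prime, so ℤ_5 is a field (hence an integral domain)
Commutative: Yes
Integral domain: Yes
Has unity: Yes

ℤ_5: Commutative=Yes, Unity=Yes


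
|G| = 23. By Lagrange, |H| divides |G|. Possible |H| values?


Lagrange's theorem: |H| divides |G|
|G| = 23
Divisors of 23: 1, 23

Possible subgroup orders: {1, 23}


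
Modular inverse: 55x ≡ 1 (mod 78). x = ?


Use the extended Euclidean algorithm to write 1 = 55·s + 78·t; then s mod 78 is the inverse.
Euclidean algorithm:
  55 = 0·78 + 55
  78 = 1·55 + 23
  55 = 2·23 + 9
  23 = 2·9 + 5
  9 = 1·5 + 4
  5 = 1·4 + 1
  4 = 4·1 + 0
gcd(55,78) = 1
Back-substitution gives: 55·(-17) + 78·(12) = 1
So 55⁻¹ ≡ -17 ≡ 61 (mod 78)
Check: 55 × 61 = 3355 ≡ 1 (mod 78) ✓

55⁻¹ ≡ 61 (mod 78)


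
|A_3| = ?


|A_n| = n!/2 (even permutations)
|A_3| = 3!/2 = 6/2 = 3

|A_3| = 3


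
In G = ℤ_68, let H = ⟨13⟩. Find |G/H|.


|⟨13⟩| = n / gcd(13, 68) = 68 / 1 = 68
H is normal (ℤ_68 is abelian).
|G/H| = |G| / |H| = 68 / 68 = 1

|G/H| = 1


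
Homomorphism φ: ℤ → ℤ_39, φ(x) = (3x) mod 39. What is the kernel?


Kernel = preimage of identity
ker(φ) = {x ∈ ℤ : 3x ≡ 0 (mod 39)}. gcd(3,39) = 3, so 3x ≡ 0 (mod 39) ⟺ x ≡ 0 (mod 39/3 = 13). Hence ker(φ) = 13ℤ

ker(φ) = 13ℤ


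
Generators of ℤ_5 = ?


g generates ℤ_n iff gcd(g,n) = 1
Checking each g ∈ {1,...,4}:
gcd(1,5) = 1
gcd(2,5) = 1
gcd(3,5) = 1
gcd(4,5) = 1
Generators: {1, 2, 3, 4}
Number of generators = φ(5) = 4

Generators of ℤ_5 = {1, 2, 3, 4}


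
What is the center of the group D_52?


Z(G) = {g ∈ G | gx = xg for all x ∈ G}
For even n, Z(D_n) = {e, r^(n/2)}: the 180° rotation r^26 commutes with every reflection and rotation

Z(D_52) = {e, r^26}


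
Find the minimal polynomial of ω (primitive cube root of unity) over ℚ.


ω satisfies x² + x + 1 = 0 (the cyclotomic polynomial Φ₃)

Minimal polynomial: x² + x + 1


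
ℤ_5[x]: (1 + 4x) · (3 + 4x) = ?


Expand and collect like terms; reduce coefficients mod 5:
x^0: 1·3 = 3 ≡ 3 (mod 5)
x^1: 1·4 + 4·3 = 16 ≡ 1 (mod 5)
x^2: 4·4 = 16 ≡ 1 (mod 5)
Result: 3 + x + x^2

f · g = 3 + x + x^2


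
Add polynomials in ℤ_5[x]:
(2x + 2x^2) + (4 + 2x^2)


Add coefficients mod 5:
x^0: 0 + 4 = 4 (mod 5)
x^1: 2 + 0 = 2 (mod 5)
x^2: 2 + 2 = 4 (mod 5)
Result: 4 + 2x + 4x^2

f + g = 4 + 2x + 4x^2


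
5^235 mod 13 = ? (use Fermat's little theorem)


Fermat's little theorem: if p is prime and gcd(a,p)=1, then a^(p-1) ≡ 1 (mod p)
p = 13 is prime, gcd(5,13) = 1
Reduce exponent: 235 mod 12 = 7
So 5^235 ≡ 5^7 (mod 13)
5^7 mod 13 = 8

5^235 ≡ 8 (mod 13)


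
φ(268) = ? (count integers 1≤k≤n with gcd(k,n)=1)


Factor n: 268 = 2^2 × 67
φ(n) = n · ∏(1 - 1/p) over distinct primes p | n
φ(268) = 268 · (1 - 1/2) · (1 - 1/67) = 132

φ(268) = 132


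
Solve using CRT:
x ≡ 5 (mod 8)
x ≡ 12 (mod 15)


m₁ = 8, m₂ = 15, gcd = 1, so CRT applies. M = m₁·m₂ = 120
Let M₁ = M/m₁ = 15, M₂ = M/m₂ = 8
Find y₁ ≡ M₁⁻¹ (mod m₁): 15⁻¹ ≡ 7 (mod 8)
Find y₂ ≡ M₂⁻¹ (mod m₂): 8⁻¹ ≡ 2 (mod 15)
x = a₁·M₁·y₁ + a₂·M₂·y₂ = 5·15·7 + 12·8·2 = 717
Reduce mod 120: x ≡ 117
Check: 117 mod 8 = 5 ✓, 117 mod 15 = 12 ✓

x ≡ 117 (mod 120)


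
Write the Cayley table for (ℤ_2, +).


Elements: {0, 1}
Operation: addition mod 2
Entry (a, b) = (a + b) mod 2

Cayley table:
  | 0 | 1
0 | 0 | 1
1 | 1 | 0


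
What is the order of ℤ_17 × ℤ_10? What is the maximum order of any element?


|ℤ_17 × ℤ_10| = 17 × 10 = 170
Max element order = lcm(17,10) = 170
Cyclic? Yes (gcd=1)

|ℤ_17×ℤ_10| = 170, max element order = 170


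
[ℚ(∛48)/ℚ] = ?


∛48 has minimal polynomial x³ - 48 (irreducible over ℚ since 48 is not a perfect cube)

[ℚ(∛48)/ℚ] = 3


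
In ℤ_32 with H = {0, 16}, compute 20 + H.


20 + H = {20 + h (mod 32) : h ∈ H}
20+0=20, 20+16=4
20 + H = {4, 20} = 4 + H

20 + H = {4, 20}


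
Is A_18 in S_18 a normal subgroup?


H = A_18 in S_18
A_18 has index 2 in S_18, and every subgroup of index 2 is normal

Yes, normal subgroup


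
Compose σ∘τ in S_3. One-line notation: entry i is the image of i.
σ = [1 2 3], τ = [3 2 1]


σ∘τ: apply τ first, then σ
1 →τ 3 →σ 3
2 →τ 2 →σ 2
3 →τ 1 →σ 1

σ∘τ = [3 2 1]


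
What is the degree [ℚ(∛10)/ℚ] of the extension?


∛10 has minimal polynomial x³ - 10 (irreducible over ℚ since 10 is not a perfect cube)

[ℚ(∛10)/ℚ] = 3


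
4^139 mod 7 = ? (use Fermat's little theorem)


Fermat's little theorem: if p is prime and gcd(a,p)=1, then a^(p-1) ≡ 1 (mod p)
p = 7 is prime, gcd(4,7) = 1
Reduce exponent: 139 mod 6 = 1
So 4^139 ≡ 4^1 (mod 7)
4^1 mod 7 = 4

4^139 ≡ 4 (mod 7)


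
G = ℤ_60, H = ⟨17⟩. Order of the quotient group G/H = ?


|⟨17⟩| = n / gcd(17, 60) = 60 / 1 = 60
H is normal (ℤ_60 is abelian).
|G/H| = |G| / |H| = 60 / 60 = 1

|G/H| = 1


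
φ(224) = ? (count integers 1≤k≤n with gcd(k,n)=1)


Factor n: 224 = 2^5 × 7
φ(n) = n · ∏(1 - 1/p) over distinct primes p | n
φ(224) = 224 · (1 - 1/2) · (1 - 1/7) = 96

φ(224) = 96


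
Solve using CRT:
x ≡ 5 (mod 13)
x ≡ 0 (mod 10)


m₁ = 13, m₂ = 10, gcd = 1, so CRT applies. M = m₁·m₂ = 130
Let M₁ = M/m₁ = 10, M₂ = M/m₂ = 13
Find y₁ ≡ M₁⁻¹ (mod m₁): 10⁻¹ ≡ 4 (mod 13)
Find y₂ ≡ M₂⁻¹ (mod m₂): 13⁻¹ ≡ 7 (mod 10)
x = a₁·M₁·y₁ + a₂·M₂·y₂ = 5·10·4 + 0·13·7 = 200
Reduce mod 130: x ≡ 70
Check: 70 mod 13 = 5 ✓, 70 mod 10 = 0 ✓

x ≡ 70 (mod 130)


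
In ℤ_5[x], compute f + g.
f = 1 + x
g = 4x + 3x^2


Add coefficients mod 5:
x^0: 1 + 0 = 1 (mod 5)
x^1: 1 + 4 = 0 (mod 5)
x^2: 0 + 3 = 3 (mod 5)
Result: 1 + 3x^2

f + g = 1 + 3x^2


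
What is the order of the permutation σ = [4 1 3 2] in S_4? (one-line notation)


Cycle decomposition: (1 4 2)
Cycle lengths: 3
Order = lcm(3) = 3

ord(σ) = 3


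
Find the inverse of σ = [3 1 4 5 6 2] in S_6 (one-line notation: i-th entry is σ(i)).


To find σ⁻¹, swap domain and range:
σ(1) = 3 → σ⁻¹(3) = 1
σ(2) = 1 → σ⁻¹(1) = 2
σ(3) = 4 → σ⁻¹(4) = 3
σ(4) = 5 → σ⁻¹(5) = 4
σ(5) = 6 → σ⁻¹(6) = 5
σ(6) = 2 → σ⁻¹(2) = 6

σ⁻¹ = [2 6 1 3 4 5]


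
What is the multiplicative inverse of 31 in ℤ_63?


Use the extended Euclidean algorithm to write 1 = 31·s + 63·t; then s mod 63 is the inverse.
Euclidean algorithm:
  31 = 0·63 + 31
  63 = 2·31 + 1
  31 = 31·1 + 0
gcd(31,63) = 1
Back-substitution gives: 31·(-2) + 63·(1) = 1
So 31⁻¹ ≡ -2 ≡ 61 (mod 63)
Check: 31 × 61 = 1891 ≡ 1 (mod 63) ✓

31⁻¹ ≡ 61 (mod 63)


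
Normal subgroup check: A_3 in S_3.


H = A_3 in S_3
A_3 has index 2 in S_3, and every subgroup of index 2 is normal

Yes, normal subgroup


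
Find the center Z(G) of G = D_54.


Z(G) = {g ∈ G | gx = xg for all x ∈ G}
For even n, Z(D_n) = {e, r^(n/2)}: the 180° rotation r^27 commutes with every reflection and rotation

Z(D_54) = {e, r^27}


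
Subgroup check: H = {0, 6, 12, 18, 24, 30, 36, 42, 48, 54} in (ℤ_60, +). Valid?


Subgroup test for H = {0, 6, 12, 18, 24, 30, 36, 42, 48, 54} in (ℤ_60, +):
(1) 0 ∈ H? Yes
(2) Closure: for all a,b ∈ H, (a+b) mod 60 ∈ H? Yes
(3) Inverses: for all a ∈ H, -a mod 60 ∈ H? Yes

Yes, H is a subgroup of ℤ_60


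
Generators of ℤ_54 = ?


g generates ℤ_n iff gcd(g,n) = 1
Prime factors of 54: 2, 3
Generators are g ∈ {1,...,53} not divisible by any of these primes.
Generators: {1, 5, 7, 11, 13, 17, 19, 23, 25, 29, 31, 35, 37, 41, 43, 47, 49, 53}
Number of generators = φ(54) = 18

Generators of ℤ_54 = {1, 5, 7, 11, 13, 17, 19, 23, 25, 29, 31, 35, 37, 41, 43, 47, 49, 53}


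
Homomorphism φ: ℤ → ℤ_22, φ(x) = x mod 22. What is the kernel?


Kernel = preimage of identity
ker(φ) = {x ∈ ℤ : x ≡ 0 (mod 22)} = 22ℤ = {0, ±22, ±44, ...}

ker(φ) = 22ℤ


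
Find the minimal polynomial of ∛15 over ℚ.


∛15 satisfies x³ - 15 = 0, irreducible over ℚ (no rational root; 15 is not a perfect cube)

Minimal polynomial: x³ - 15


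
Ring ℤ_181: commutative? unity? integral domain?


ℤ_181 is a commutative ring with unity 1; 181 is prime, so ℤ_181 is a field (hence an integral domain)
Commutative: Yes
Integral domain: Yes
Has unity: Yes

ℤ_181: Commutative=Yes, Unity=Yes


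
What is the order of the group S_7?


|S_n| = n! (number of permutations of n symbols)
|S_7| = 7! = 5040

|S_7| = 5040


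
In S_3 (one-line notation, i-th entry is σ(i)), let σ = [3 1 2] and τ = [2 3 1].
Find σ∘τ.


σ∘τ: apply τ first, then σ
1 →τ 2 →σ 1
2 →τ 3 →σ 2
3 →τ 1 →σ 3

σ∘τ = [1 2 3]


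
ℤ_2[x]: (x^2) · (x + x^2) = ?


Expand and collect like terms; reduce coefficients mod 2:
x^0: 0·0 = 0 ≡ 0 (mod 2)
x^1: 0·1 + 0·0 = 0 ≡ 0 (mod 2)
x^2: 0·1 + 0·1 + 1·0 = 0 ≡ 0 (mod 2)
x^3: 0·1 + 1·1 = 1 ≡ 1 (mod 2)
x^4: 1·1 = 1 ≡ 1 (mod 2)
Result: x^3 + x^4

f · g = x^3 + x^4


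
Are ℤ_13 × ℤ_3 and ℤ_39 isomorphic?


Comparing ℤ_13 × ℤ_3 and ℤ_39:
gcd(13,3) = 1, so ℤ_13 × ℤ_3 ≅ ℤ_39 (CRT)

Yes, ℤ_13 × ℤ_3 ≅ ℤ_39


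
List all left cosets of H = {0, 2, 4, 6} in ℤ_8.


H = {0, 2, 4, 6}, |H| = 4
Number of cosets = |G|/|H| = 8/4 = 2
0 + H = {0, 2, 4, 6}
1 + H = {1, 3, 5, 7}

Cosets: 0+H={0,2,4,6}; 1+H={1,3,5,7}


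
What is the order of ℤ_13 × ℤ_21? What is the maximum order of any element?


|ℤ_13 × ℤ_21| = 13 × 21 = 273
Max element order = lcm(13,21) = 273
Cyclic? Yes (gcd=1)

|ℤ_13×ℤ_21| = 273, max element order = 273


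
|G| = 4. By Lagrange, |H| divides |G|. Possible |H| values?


Lagrange's theorem: |H| divides |G|
|G| = 4
Divisors of 4: 1, 2, 4

Possible subgroup orders: {1, 2, 4}


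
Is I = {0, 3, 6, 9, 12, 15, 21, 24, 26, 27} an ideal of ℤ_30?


Check ideal conditions for I = {0, 3, 6, 9, 12, 15, 21, 24, 26, 27} in ℤ_30:
(1) I is an additive subgroup? No
(2) For r ∈ ℤ_30 and a ∈ I: r·a ∈ I? No  [counterexample: r=2, a=9, r·a mod 30 = 18 ∉ I]

No, I is not an ideal of ℤ_30


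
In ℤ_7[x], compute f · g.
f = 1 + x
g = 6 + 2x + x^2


Expand and collect like terms; reduce coefficients mod 7:
x^0: 1·6 = 6 ≡ 6 (mod 7)
x^1: 1·2 + 1·6 = 8 ≡ 1 (mod 7)
x^2: 1·1 + 1·2 = 3 ≡ 3 (mod 7)
x^3: 1·1 = 1 ≡ 1 (mod 7)
Result: 6 + x + 3x^2 + x^3

f · g = 6 + x + 3x^2 + x^3


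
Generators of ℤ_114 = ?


g generates ℤ_n iff gcd(g,n) = 1
Prime factors of 114: 2, 3, 19
Generators are g ∈ {1,...,113} not divisible by any of these primes.
Generators: {1, 5, 7, 11, 13, 17, 23, 25, 29, 31, 35, 37, 41, 43, 47, 49, 53, 55, 59, 61, 65, 67, 71, 73, 77, 79, 83, 85, 89, 91, 97, 101, 103, 107, 109, 113}
Number of generators = φ(114) = 36

Generators of ℤ_114 = {1, 5, 7, 11, 13, 17, 23, 25, 29, 31, 35, 37, 41, 43, 47, 49, 53, 55, 59, 61, 65, 67, 71, 73, 77, 79, 83, 85, 89, 91, 97, 101, 103, 107, 109, 113}


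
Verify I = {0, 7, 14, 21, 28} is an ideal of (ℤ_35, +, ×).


Check ideal conditions for I = {0, 7, 14, 21, 28} in ℤ_35:
(1) I is an additive subgroup? Yes
(2) For r ∈ ℤ_35 and a ∈ I: r·a ∈ I? Yes

Yes, I is an ideal of ℤ_35


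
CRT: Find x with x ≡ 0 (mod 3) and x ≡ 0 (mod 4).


m₁ = 3, m₂ = 4, gcd = 1, so CRT applies. M = m₁·m₂ = 12
Let M₁ = M/m₁ = 4, M₂ = M/m₂ = 3
Find y₁ ≡ M₁⁻¹ (mod m₁): 4⁻¹ ≡ 1 (mod 3)
Find y₂ ≡ M₂⁻¹ (mod m₂): 3⁻¹ ≡ 3 (mod 4)
x = a₁·M₁·y₁ + a₂·M₂·y₂ = 0·4·1 + 0·3·3 = 0
Reduce mod 12: x ≡ 0
Check: 0 mod 3 = 0 ✓, 0 mod 4 = 0 ✓

x ≡ 0 (mod 12)


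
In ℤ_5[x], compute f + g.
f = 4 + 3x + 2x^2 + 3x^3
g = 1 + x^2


Add coefficients mod 5:
x^0: 4 + 1 = 0 (mod 5)
x^1: 3 + 0 = 3 (mod 5)
x^2: 2 + 1 = 3 (mod 5)
x^3: 3 + 0 = 3 (mod 5)
Result: 3x + 3x^2 + 3x^3

f + g = 3x + 3x^2 + 3x^3


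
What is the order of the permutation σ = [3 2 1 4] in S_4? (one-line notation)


Cycle decomposition: (1 3)
Cycle lengths: 2
Order = lcm(2) = 2

ord(σ) = 2


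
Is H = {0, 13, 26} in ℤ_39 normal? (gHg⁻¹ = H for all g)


H = {0, 13, 26} in ℤ_39
ℤ_39 is abelian; every subgroup of an abelian group is normal

Yes, normal subgroup


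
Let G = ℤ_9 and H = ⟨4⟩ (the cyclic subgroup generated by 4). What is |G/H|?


|⟨4⟩| = n / gcd(4, 9) = 9 / 1 = 9
H is normal (ℤ_9 is abelian).
|G/H| = |G| / |H| = 9 / 9 = 1

|G/H| = 1


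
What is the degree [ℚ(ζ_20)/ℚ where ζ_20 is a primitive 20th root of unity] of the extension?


[ℚ(ζ_n):ℚ] = deg Φ_n(x) = φ(n). Here φ(20) = 8

[ℚ(ζ_20)/ℚ where ζ_20 is a primitive 20th root of unity] = 8


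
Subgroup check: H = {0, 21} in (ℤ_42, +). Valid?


Subgroup test for H = {0, 21} in (ℤ_42, +):
(1) 0 ∈ H? Yes
(2) Closure: for all a,b ∈ H, (a+b) mod 42 ∈ H? Yes
(3) Inverses: for all a ∈ H, -a mod 42 ∈ H? Yes

Yes, H is a subgroup of ℤ_42


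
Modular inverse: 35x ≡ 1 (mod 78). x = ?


Use the extended Euclidean algorithm to write 1 = 35·s + 78·t; then s mod 78 is the inverse.
Euclidean algorithm:
  35 = 0·78 + 35
  78 = 2·35 + 8
  35 = 4·8 + 3
  8 = 2·3 + 2
  3 = 1·2 + 1
  2 = 2·1 + 0
gcd(35,78) = 1
Back-substitution gives: 35·(29) + 78·(-13) = 1
So 35⁻¹ ≡ 29 ≡ 29 (mod 78)
Check: 35 × 29 = 1015 ≡ 1 (mod 78) ✓

35⁻¹ ≡ 29 (mod 78)


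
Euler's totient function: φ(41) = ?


Factor n: 41 = 41
φ(n) = n · ∏(1 - 1/p) over distinct primes p | n
φ(41) = 41 · (1 - 1/41) = 40

φ(41) = 40


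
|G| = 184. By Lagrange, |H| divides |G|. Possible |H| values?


Lagrange's theorem: |H| divides |G|
|G| = 184
Divisors of 184: 1, 2, 4, 8, 23, 46, 92, 184

Possible subgroup orders: {1, 2, 4, 8, 23, 46, 92, 184}


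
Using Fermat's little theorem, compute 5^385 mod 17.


Fermat's little theorem: if p is prime and gcd(a,p)=1, then a^(p-1) ≡ 1 (mod p)
p = 17 is prime, gcd(5,17) = 1
Reduce exponent: 385 mod 16 = 1
So 5^385 ≡ 5^1 (mod 17)
5^1 mod 17 = 5

5^385 ≡ 5 (mod 17)


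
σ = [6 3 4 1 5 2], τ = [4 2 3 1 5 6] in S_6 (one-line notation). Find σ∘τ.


σ∘τ: apply τ first, then σ
1 →τ 4 →σ 1
2 →τ 2 →σ 3
3 →τ 3 →σ 4
4 →τ 1 →σ 6
5 →τ 5 →σ 5
6 →τ 6 →σ 2

σ∘τ = [1 3 4 6 5 2]


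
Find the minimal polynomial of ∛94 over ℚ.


∛94 satisfies x³ - 94 = 0, irreducible over ℚ (no rational root; 94 is not a perfect cube)

Minimal polynomial: x³ - 94


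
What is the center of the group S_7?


Z(G) = {g ∈ G | gx = xg for all x ∈ G}
S_n is non-abelian for n ≥ 3; Z(S_7) is trivial

Z(S_7) = {e}


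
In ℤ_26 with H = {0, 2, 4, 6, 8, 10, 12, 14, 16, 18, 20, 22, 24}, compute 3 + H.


3 + H = {3 + h (mod 26) : h ∈ H}
3+0=3, 3+2=5, 3+4=7, 3+6=9, 3+8=11, 3+10=13, 3+12=15, 3+14=17, 3+16=19, 3+18=21, 3+20=23, 3+22=25, 3+24=1
3 + H = {1, 3, 5, 7, 9, 11, 13, 15, 17, 19, 21, 23, 25} = 1 + H

3 + H = {1, 3, 5, 7, 9, 11, 13, 15, 17, 19, 21, 23, 25}


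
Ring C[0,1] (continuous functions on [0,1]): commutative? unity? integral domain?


pointwise +,× is commutative with unity (constant 1); but bump functions with disjoint support multiply to 0 — zero divisors, so not an integral domain
Commutative: Yes
Integral domain: No
Has unity: Yes

C[0,1] (continuous functions on [0,1]): Commutative=Yes, Unity=Yes


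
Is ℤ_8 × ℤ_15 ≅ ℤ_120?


Comparing ℤ_8 × ℤ_15 and ℤ_120:
gcd(8,15) = 1, so ℤ_8 × ℤ_15 ≅ ℤ_120 (CRT)

Yes, ℤ_8 × ℤ_15 ≅ ℤ_120


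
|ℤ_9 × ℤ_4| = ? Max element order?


|ℤ_9 × ℤ_4| = 9 × 4 = 36
Max element order = lcm(9,4) = 36
Cyclic? Yes (gcd=1)

|ℤ_9×ℤ_4| = 36, max element order = 36


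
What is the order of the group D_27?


|D_n| = 2n (n rotations and n reflections)
|D_27| = 2×27 = 54

|D_27| = 54


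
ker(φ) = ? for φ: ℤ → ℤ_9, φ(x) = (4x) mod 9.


Kernel = preimage of identity
ker(φ) = {x ∈ ℤ : 4x ≡ 0 (mod 9)}. gcd(4,9) = 1, so 4x ≡ 0 (mod 9) ⟺ x ≡ 0 (mod 9/1 = 9). Hence ker(φ) = 9ℤ

ker(φ) = 9ℤ


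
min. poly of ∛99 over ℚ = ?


∛99 satisfies x³ - 99 = 0, irreducible over ℚ (no rational root; 99 is not a perfect cube)

Minimal polynomial: x³ - 99


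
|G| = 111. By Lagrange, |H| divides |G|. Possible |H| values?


Lagrange's theorem: |H| divides |G|
|G| = 111
Divisors of 111: 1, 3, 37, 111

Possible subgroup orders: {1, 3, 37, 111}


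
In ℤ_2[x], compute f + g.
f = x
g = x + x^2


Add coefficients mod 2:
x^0: 0 + 0 = 0 (mod 2)
x^1: 1 + 1 = 0 (mod 2)
x^2: 0 + 1 = 1 (mod 2)
Result: x^2

f + g = x^2


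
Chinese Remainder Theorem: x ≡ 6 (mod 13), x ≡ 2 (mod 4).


m₁ = 13, m₂ = 4, gcd = 1, so CRT applies. M = m₁·m₂ = 52
Let M₁ = M/m₁ = 4, M₂ = M/m₂ = 13
Find y₁ ≡ M₁⁻¹ (mod m₁): 4⁻¹ ≡ 10 (mod 13)
Find y₂ ≡ M₂⁻¹ (mod m₂): 13⁻¹ ≡ 1 (mod 4)
x = a₁·M₁·y₁ + a₂·M₂·y₂ = 6·4·10 + 2·13·1 = 266
Reduce mod 52: x ≡ 6
Check: 6 mod 13 = 6 ✓, 6 mod 4 = 2 ✓

x ≡ 6 (mod 52)


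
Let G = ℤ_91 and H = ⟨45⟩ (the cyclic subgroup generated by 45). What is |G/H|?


|⟨45⟩| = n / gcd(45, 91) = 91 / 1 = 91
H is normal (ℤ_91 is abelian).
|G/H| = |G| / |H| = 91 / 91 = 1

|G/H| = 1


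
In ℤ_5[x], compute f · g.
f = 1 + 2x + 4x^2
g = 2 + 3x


Expand and collect like terms; reduce coefficients mod 5:
x^0: 1·2 = 2 ≡ 2 (mod 5)
x^1: 1·3 + 2·2 = 7 ≡ 2 (mod 5)
x^2: 2·3 + 4·2 = 14 ≡ 4 (mod 5)
x^3: 4·3 = 12 ≡ 2 (mod 5)
Result: 2 + 2x + 4x^2 + 2x^3

f · g = 2 + 2x + 4x^2 + 2x^3
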